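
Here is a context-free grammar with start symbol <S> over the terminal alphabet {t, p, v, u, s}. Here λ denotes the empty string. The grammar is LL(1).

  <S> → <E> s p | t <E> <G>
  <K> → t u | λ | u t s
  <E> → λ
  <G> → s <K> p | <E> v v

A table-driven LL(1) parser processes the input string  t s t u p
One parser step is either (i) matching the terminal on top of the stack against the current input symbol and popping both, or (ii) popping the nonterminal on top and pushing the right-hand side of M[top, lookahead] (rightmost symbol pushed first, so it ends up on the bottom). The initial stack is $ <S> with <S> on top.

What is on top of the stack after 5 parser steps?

<K>

step 1: stack=$ <S>  input=t s t u p $  — expand <S> → t <E> <G>
step 2: stack=$ <G> <E> t  input=t s t u p $  — match t
step 3: stack=$ <G> <E>  input=s t u p $  — expand <E> → λ
step 4: stack=$ <G>  input=s t u p $  — expand <G> → s <K> p
step 5: stack=$ p <K> s  input=s t u p $  — match s
Stack after step 5: $ p <K> (top = <K>).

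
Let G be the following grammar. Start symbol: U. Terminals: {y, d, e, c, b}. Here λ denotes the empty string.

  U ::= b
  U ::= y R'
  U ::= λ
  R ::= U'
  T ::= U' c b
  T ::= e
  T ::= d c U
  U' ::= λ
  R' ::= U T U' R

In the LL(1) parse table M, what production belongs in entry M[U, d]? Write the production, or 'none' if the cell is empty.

U ::= λ

FIRST(U) = {λ, b, y}
FIRST(U') = {λ}
FIRST(R) = {λ}  (via U')
FIRST(T) = {c, d, e}  (via U' c b)
FIRST(R') = {b, c, d, e, y}  (via U T U' R)
FOLLOW(U) includes $ since U is the start symbol.
FOLLOW(U): in T::=d c U, the suffix after U is empty, so FOLLOW(U) ⊇ FOLLOW(T) = {$, c, d, e}; in R'::=U T U' R, U is followed by T U' R with FIRST {c, d, e}. Thus FOLLOW(U) = {$, c, d, e}.
FOLLOW(T): in R'::=U T U' R, T is followed by U' R with FIRST {λ}; in R'::=U T U' R, the suffix after T is nullable, so FOLLOW(T) ⊇ FOLLOW(R') = {$, c, d, e}. Thus FOLLOW(T) = {$, c, d, e}.
For U ::= b: FIRST(b) = {b}, so it goes in M[U, t] for t ∈ {b}.
For U ::= y R': FIRST(y R') = {y}, so it goes in M[U, t] for t ∈ {y}.
For U ::= λ: FIRST(λ) = {λ}, so it goes in M[U, t] for t ∈ {}; since λ ∈ FIRST, also for every t ∈ FOLLOW(U) = {$, c, d, e}.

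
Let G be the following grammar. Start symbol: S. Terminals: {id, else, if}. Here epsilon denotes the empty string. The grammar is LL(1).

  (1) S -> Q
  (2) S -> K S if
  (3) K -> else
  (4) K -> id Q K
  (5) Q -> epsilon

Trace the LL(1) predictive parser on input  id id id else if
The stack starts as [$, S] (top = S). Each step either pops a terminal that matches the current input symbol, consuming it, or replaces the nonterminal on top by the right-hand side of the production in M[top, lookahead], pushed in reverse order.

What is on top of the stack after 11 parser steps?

step 1: stack=$ S  input=id id id else if $  — expand S -> K S if
step 2: stack=$ if S K  input=id id id else if $  — expand K -> id Q K
step 3: stack=$ if S K Q id  input=id id id else if $  — match id
step 4: stack=$ if S K Q  input=id id else if $  — expand Q -> epsilon
step 5: stack=$ if S K  input=id id else if $  — expand K -> id Q K
step 6: stack=$ if S K Q id  input=id id else if $  — match id
step 7: stack=$ if S K Q  input=id else if $  — expand Q -> epsilon
step 8: stack=$ if S K  input=id else if $  — expand K -> id Q K
step 9: stack=$ if S K Q id  input=id else if $  — match id
step 10: stack=$ if S K Q  input=else if $  — expand Q -> epsilon
step 11: stack=$ if S K  input=else if $  — expand K -> else
Stack after step 11: $ if S else (top = else).

else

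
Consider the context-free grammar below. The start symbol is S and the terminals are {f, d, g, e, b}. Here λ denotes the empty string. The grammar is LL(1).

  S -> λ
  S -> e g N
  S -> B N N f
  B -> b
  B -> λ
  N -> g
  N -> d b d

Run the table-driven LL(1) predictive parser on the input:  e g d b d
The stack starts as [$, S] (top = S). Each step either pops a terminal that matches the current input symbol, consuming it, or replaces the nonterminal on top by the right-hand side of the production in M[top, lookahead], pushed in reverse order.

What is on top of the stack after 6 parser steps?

d

     Stack    Input        Action
  1  $ S      e g d b d $  expand S -> e g N
  2  $ N g e  e g d b d $  match e
  3  $ N g    g d b d $    match g
  4  $ N      d b d $      expand N -> d b d
  5  $ d b d  d b d $      match d
  6  $ d b    b d $        match b
Stack after step 6: $ d (top = d).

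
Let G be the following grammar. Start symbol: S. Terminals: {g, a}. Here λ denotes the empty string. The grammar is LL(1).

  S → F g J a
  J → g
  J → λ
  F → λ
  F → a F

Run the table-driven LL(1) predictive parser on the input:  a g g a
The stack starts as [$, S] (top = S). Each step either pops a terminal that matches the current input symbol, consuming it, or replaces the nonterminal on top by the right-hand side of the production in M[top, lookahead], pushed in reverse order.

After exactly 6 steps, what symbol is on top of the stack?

     Stack        Input      Action
  1  $ S          a g g a $  expand S → F g J a
  2  $ a J g F    a g g a $  expand F → a F
  3  $ a J g F a  a g g a $  match a
  4  $ a J g F    g g a $    expand F → λ
  5  $ a J g      g g a $    match g
  6  $ a J        g a $      expand J → g
Stack after step 6: $ a g (top = g).

g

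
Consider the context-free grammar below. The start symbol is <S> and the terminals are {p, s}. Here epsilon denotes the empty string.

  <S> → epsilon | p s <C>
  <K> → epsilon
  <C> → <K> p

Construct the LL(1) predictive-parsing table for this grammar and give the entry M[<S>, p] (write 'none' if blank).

FIRST(<S>) = {epsilon, p}
FIRST(<K>) = {epsilon}
FIRST(<C>) = {p}  (via <K> p)
FOLLOW(<S>) includes $ since <S> is the start symbol.
FOLLOW(<S>): <S> appears on no right-hand side. Thus FOLLOW(<S>) = {$}.
For <S> → epsilon: FIRST(epsilon) = {epsilon}, so it goes in M[<S>, t] for t ∈ {}; since epsilon ∈ FIRST, also for every t ∈ FOLLOW(<S>) = {$}.
For <S> → p s <C>: FIRST(p s <C>) = {p}, so it goes in M[<S>, t] for t ∈ {p}.

<S> → p s <C>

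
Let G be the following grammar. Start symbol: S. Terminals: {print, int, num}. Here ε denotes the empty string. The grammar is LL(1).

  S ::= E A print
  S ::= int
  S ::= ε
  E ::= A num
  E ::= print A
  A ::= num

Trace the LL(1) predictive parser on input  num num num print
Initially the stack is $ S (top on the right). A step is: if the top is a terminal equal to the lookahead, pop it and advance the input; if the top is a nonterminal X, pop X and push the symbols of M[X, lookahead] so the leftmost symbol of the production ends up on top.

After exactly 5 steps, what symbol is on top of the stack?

A

     Stack              Input                Action
  1  $ S                num num num print $  expand S ::= E A print
  2  $ print A E        num num num print $  expand E ::= A num
  3  $ print A num A    num num num print $  expand A ::= num
  4  $ print A num num  num num num print $  match num
  5  $ print A num      num num print $      match num
Stack after step 5: $ print A (top = A).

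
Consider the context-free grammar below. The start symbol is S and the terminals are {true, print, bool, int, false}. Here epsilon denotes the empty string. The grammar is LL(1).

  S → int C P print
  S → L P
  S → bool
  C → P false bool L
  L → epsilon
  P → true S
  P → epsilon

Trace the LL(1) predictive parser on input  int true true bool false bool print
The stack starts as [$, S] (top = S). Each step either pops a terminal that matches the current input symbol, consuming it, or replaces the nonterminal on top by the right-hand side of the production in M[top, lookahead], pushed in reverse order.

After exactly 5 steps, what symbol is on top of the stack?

     Stack                          Input                                  Action
  1  $ S                            int true true bool false bool print $  expand S → int C P print
  2  $ print P C int                int true true bool false bool print $  match int
  3  $ print P C                    true true bool false bool print $      expand C → P false bool L
  4  $ print P L bool false P       true true bool false bool print $      expand P → true S
  5  $ print P L bool false S true  true true bool false bool print $      match true
Stack after step 5: $ print P L bool false S (top = S).

S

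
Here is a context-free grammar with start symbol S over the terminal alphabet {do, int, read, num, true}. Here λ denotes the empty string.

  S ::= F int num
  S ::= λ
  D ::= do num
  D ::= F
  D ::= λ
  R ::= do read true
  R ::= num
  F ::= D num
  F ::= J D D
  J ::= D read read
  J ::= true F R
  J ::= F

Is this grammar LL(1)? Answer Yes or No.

No

FIRST(S) = {λ, do, num, read, true}
FIRST(D) = {λ, do, num, read, true}
FIRST(R) = {do, num}
FIRST(F) = {do, num, read, true}
FIRST(J) = {do, num, read, true}
FOLLOW(S) = {$}
FOLLOW(D) = {do, int, num, read, true}
FOLLOW(R) = {do, int, num, read, true}
FOLLOW(F) = {do, int, num, read, true}
FOLLOW(J) = {do, int, num, read, true}
Cell M[D, do] receives both D ::= do num and D ::= F and D ::= λ — the grammar is not LL(1).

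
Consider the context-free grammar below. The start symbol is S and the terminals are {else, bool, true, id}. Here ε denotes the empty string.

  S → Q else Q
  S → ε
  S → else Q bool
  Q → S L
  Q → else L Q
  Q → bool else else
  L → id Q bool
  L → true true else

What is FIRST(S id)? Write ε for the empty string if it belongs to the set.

{bool, else, id, true}

FIRST(L) = {id, true}
FIRST(S) = {ε, bool, else, id, true}  (via Q else Q)
FIRST(Q) = {bool, else, id, true}  (via S L)
FIRST(S id): take FIRST of each symbol in turn, carrying on past any symbol whose FIRST contains ε; result {bool, else, id, true}.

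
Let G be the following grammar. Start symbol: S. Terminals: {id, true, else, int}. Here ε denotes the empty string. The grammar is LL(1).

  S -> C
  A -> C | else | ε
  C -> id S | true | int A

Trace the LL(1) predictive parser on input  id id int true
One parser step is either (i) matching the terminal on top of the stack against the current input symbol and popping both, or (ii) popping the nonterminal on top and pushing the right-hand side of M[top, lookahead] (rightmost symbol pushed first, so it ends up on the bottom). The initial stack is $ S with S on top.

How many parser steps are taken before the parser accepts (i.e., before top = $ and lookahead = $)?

12

step 1: stack=$ S  input=id id int true $  — expand S -> C
step 2: stack=$ C  input=id id int true $  — expand C -> id S
step 3: stack=$ S id  input=id id int true $  — match id
step 4: stack=$ S  input=id int true $  — expand S -> C
step 5: stack=$ C  input=id int true $  — expand C -> id S
step 6: stack=$ S id  input=id int true $  — match id
step 7: stack=$ S  input=int true $  — expand S -> C
step 8: stack=$ C  input=int true $  — expand C -> int A
step 9: stack=$ A int  input=int true $  — match int
step 10: stack=$ A  input=true $  — expand A -> C
step 11: stack=$ C  input=true $  — expand C -> true
step 12: stack=$ true  input=true $  — match true
Accept reached after 12 steps.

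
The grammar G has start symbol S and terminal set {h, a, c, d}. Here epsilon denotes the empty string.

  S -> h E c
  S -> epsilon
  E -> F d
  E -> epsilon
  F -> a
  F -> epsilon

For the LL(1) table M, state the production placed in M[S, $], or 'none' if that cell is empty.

FIRST(S) = {epsilon, h}
FIRST(F) = {epsilon, a}
FIRST(E) = {epsilon, a, d}  (via F d)
FOLLOW(S) includes $ since S is the start symbol.
FOLLOW(S): S appears on no right-hand side. Thus FOLLOW(S) = {$}.
For S -> h E c: FIRST(h E c) = {h}, so it goes in M[S, t] for t ∈ {h}.
For S -> epsilon: FIRST(epsilon) = {epsilon}, so it goes in M[S, t] for t ∈ {}; since epsilon ∈ FIRST, also for every t ∈ FOLLOW(S) = {$}.

S -> epsilon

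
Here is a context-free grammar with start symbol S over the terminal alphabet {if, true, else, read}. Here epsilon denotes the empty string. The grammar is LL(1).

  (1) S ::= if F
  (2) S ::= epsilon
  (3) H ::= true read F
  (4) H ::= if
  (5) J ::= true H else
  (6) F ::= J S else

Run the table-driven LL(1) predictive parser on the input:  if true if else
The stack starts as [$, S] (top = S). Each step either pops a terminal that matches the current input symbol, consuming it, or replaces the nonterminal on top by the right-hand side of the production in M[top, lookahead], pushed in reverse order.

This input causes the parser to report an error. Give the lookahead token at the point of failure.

step 1: stack=$ S  input=if true if else $  — expand S ::= if F
step 2: stack=$ F if  input=if true if else $  — match if
step 3: stack=$ F  input=true if else $  — expand F ::= J S else
step 4: stack=$ else S J  input=true if else $  — expand J ::= true H else
step 5: stack=$ else S else H true  input=true if else $  — match true
step 6: stack=$ else S else H  input=if else $  — expand H ::= if
step 7: stack=$ else S else if  input=if else $  — match if
step 8: stack=$ else S else  input=else $  — match else
step 9: stack=$ else S  input=$  — expand S ::= epsilon
step 10: stack=$ else  input=$  — error: top is terminal else but lookahead is $

$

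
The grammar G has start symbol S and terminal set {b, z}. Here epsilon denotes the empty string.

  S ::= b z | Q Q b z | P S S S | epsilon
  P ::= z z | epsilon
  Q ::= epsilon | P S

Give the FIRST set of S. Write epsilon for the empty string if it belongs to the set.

{epsilon, b, z}

FIRST(P) = {epsilon, z}
FIRST(S) = {epsilon, b, z}  (via Q Q b z, P S S S)
FIRST(Q) = {epsilon, b, z}  (via P S)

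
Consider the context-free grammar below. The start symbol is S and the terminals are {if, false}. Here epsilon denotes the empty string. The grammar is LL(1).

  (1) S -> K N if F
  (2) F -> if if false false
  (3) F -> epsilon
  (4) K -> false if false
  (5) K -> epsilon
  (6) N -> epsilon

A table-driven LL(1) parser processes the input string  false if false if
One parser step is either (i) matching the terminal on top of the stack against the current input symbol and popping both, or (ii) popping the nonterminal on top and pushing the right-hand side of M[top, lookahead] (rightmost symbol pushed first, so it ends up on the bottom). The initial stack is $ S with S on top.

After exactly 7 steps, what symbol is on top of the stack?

step 1: stack=$ S  input=false if false if $  — expand S -> K N if F
step 2: stack=$ F if N K  input=false if false if $  — expand K -> false if false
step 3: stack=$ F if N false if false  input=false if false if $  — match false
step 4: stack=$ F if N false if  input=if false if $  — match if
step 5: stack=$ F if N false  input=false if $  — match false
step 6: stack=$ F if N  input=if $  — expand N -> epsilon
step 7: stack=$ F if  input=if $  — match if
Stack after step 7: $ F (top = F).

F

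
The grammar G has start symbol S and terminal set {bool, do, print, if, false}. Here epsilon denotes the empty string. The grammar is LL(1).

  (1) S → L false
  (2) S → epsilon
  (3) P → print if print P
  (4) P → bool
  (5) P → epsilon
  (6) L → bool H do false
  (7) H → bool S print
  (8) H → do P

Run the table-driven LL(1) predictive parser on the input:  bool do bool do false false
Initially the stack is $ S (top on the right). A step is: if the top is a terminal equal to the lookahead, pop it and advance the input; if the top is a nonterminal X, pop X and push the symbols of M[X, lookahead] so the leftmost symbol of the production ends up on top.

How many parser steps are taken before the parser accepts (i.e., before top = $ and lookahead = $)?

      Stack                    Input                          Action
   1  $ S                      bool do bool do false false $  expand S → L false
   2  $ false L                bool do bool do false false $  expand L → bool H do false
   3  $ false false do H bool  bool do bool do false false $  match bool
   4  $ false false do H       do bool do false false $       expand H → do P
   5  $ false false do P do    do bool do false false $       match do
   6  $ false false do P       bool do false false $          expand P → bool
   7  $ false false do bool    bool do false false $          match bool
   8  $ false false do         do false false $               match do
   9  $ false false            false false $                  match false
  10  $ false                  false $                        match false
Accept reached after 10 steps.

10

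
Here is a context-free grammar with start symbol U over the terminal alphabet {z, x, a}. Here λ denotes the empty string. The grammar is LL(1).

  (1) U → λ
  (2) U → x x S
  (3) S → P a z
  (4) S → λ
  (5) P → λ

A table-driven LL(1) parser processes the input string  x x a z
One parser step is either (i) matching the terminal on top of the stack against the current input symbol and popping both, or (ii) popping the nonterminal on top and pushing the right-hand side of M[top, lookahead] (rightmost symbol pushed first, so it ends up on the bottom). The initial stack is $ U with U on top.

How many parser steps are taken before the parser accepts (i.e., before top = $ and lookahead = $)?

7

     Stack    Input      Action
  1  $ U      x x a z $  expand U → x x S
  2  $ S x x  x x a z $  match x
  3  $ S x    x a z $    match x
  4  $ S      a z $      expand S → P a z
  5  $ z a P  a z $      expand P → λ
  6  $ z a    a z $      match a
  7  $ z      z $        match z
Accept reached after 7 steps.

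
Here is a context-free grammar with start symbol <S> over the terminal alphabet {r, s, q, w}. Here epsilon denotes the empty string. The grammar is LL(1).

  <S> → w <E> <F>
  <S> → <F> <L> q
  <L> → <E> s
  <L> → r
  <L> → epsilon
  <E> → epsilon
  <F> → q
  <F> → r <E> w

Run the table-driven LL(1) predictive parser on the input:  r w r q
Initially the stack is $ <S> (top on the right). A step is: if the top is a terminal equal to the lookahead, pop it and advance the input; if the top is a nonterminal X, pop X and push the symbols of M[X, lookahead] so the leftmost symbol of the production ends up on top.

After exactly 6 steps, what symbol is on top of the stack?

r

     Stack            Input      Action
  1  $ <S>            r w r q $  expand <S> → <F> <L> q
  2  $ q <L> <F>      r w r q $  expand <F> → r <E> w
  3  $ q <L> w <E> r  r w r q $  match r
  4  $ q <L> w <E>    w r q $    expand <E> → epsilon
  5  $ q <L> w        w r q $    match w
  6  $ q <L>          r q $      expand <L> → r
Stack after step 6: $ q r (top = r).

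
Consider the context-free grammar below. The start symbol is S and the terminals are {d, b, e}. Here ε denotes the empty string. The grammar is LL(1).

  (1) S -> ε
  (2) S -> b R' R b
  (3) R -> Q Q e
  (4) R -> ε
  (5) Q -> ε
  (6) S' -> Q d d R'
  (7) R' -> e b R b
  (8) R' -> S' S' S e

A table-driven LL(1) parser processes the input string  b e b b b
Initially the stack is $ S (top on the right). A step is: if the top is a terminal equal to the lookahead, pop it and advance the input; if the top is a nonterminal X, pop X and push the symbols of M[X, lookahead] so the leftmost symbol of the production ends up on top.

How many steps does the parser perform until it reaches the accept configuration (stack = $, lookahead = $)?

9

     Stack          Input        Action
  1  $ S            b e b b b $  expand S -> b R' R b
  2  $ b R R' b     b e b b b $  match b
  3  $ b R R'       e b b b $    expand R' -> e b R b
  4  $ b R b R b e  e b b b $    match e
  5  $ b R b R b    b b b $      match b
  6  $ b R b R      b b $        expand R -> ε
  7  $ b R b        b b $        match b
  8  $ b R          b $          expand R -> ε
  9  $ b            b $          match b
Accept reached after 9 steps.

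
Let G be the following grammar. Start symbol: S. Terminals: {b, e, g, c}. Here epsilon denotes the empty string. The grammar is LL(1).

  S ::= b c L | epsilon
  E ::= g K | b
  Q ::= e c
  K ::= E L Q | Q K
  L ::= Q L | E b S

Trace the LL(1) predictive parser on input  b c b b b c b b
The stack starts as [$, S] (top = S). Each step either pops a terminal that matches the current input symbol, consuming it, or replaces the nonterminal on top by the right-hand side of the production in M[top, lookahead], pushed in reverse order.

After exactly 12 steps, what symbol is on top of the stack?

b

      Stack    Input              Action
   1  $ S      b c b b b c b b $  expand S ::= b c L
   2  $ L c b  b c b b b c b b $  match b
   3  $ L c    c b b b c b b $    match c
   4  $ L      b b b c b b $      expand L ::= E b S
   5  $ S b E  b b b c b b $      expand E ::= b
   6  $ S b b  b b b c b b $      match b
   7  $ S b    b b c b b $        match b
   8  $ S      b c b b $          expand S ::= b c L
   9  $ L c b  b c b b $          match b
  10  $ L c    c b b $            match c
  11  $ L      b b $              expand L ::= E b S
  12  $ S b E  b b $              expand E ::= b
Stack after step 12: $ S b b (top = b).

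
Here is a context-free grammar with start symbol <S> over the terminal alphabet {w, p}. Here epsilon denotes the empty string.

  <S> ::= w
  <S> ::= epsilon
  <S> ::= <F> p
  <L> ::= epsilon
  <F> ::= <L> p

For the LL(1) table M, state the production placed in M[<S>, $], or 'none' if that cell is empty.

<S> ::= epsilon

FIRST(<L>) = {epsilon}
FIRST(<F>) = {p}  (via <L> p)
FIRST(<S>) = {epsilon, p, w}  (via <F> p)
FOLLOW(<S>) includes $ since <S> is the start symbol.
FOLLOW(<S>): <S> appears on no right-hand side. Thus FOLLOW(<S>) = {$}.
For <S> ::= w: FIRST(w) = {w}, so it goes in M[<S>, t] for t ∈ {w}.
For <S> ::= epsilon: FIRST(epsilon) = {epsilon}, so it goes in M[<S>, t] for t ∈ {}; since epsilon ∈ FIRST, also for every t ∈ FOLLOW(<S>) = {$}.
For <S> ::= <F> p: FIRST(<F> p) = {p}, so it goes in M[<S>, t] for t ∈ {p}.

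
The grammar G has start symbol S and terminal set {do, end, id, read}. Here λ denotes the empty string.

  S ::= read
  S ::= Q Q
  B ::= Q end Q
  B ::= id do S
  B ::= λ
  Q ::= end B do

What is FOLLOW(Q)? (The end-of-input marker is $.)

{$, do, end}

FIRST(Q) = {end}
FIRST(S) = {end, read}  (via Q Q)
FIRST(B) = {λ, end, id}  (via Q end Q)
FOLLOW(S) includes $ since S is the start symbol.
FOLLOW(B): in Q::=end B do, B is followed by do with FIRST {do}. Thus FOLLOW(B) = {do}.
FOLLOW(S): in B::=id do S, the suffix after S is empty, so FOLLOW(S) ⊇ FOLLOW(B) = {do}. Thus FOLLOW(S) = {$, do}.
FOLLOW(Q): in S::=Q Q (occurrence 1), Q is followed by Q with FIRST {end}; in S::=Q Q (occurrence 2), the suffix after Q is empty, so FOLLOW(Q) ⊇ FOLLOW(S) = {$, do}; in B::=Q end Q (occurrence 1), Q is followed by end Q with FIRST {end}; in B::=Q end Q (occurrence 2), the suffix after Q is empty, so FOLLOW(Q) ⊇ FOLLOW(B) = {do}. Thus FOLLOW(Q) = {$, do, end}.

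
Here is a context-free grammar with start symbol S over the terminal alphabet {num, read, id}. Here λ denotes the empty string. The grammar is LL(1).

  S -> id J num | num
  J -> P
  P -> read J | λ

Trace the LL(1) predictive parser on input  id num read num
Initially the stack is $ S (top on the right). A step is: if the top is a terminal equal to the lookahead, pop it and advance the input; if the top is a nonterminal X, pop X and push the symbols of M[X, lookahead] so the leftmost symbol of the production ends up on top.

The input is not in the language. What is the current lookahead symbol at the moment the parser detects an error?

read

step 1: stack=$ S  input=id num read num $  — expand S -> id J num
step 2: stack=$ num J id  input=id num read num $  — match id
step 3: stack=$ num J  input=num read num $  — expand J -> P
step 4: stack=$ num P  input=num read num $  — expand P -> λ
step 5: stack=$ num  input=num read num $  — match num
step 6: stack=$  input=read num $  — error: stack empty but input remains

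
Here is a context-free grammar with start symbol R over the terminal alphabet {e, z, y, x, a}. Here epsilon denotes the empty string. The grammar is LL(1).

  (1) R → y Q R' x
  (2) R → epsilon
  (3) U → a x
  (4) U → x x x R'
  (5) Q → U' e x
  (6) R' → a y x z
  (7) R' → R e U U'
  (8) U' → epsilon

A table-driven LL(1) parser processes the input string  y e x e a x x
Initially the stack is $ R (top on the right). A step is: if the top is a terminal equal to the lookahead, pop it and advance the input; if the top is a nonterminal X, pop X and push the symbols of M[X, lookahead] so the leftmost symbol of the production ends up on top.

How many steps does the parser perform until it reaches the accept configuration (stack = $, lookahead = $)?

14

step 1: stack=$ R  input=y e x e a x x $  — expand R → y Q R' x
step 2: stack=$ x R' Q y  input=y e x e a x x $  — match y
step 3: stack=$ x R' Q  input=e x e a x x $  — expand Q → U' e x
step 4: stack=$ x R' x e U'  input=e x e a x x $  — expand U' → epsilon
step 5: stack=$ x R' x e  input=e x e a x x $  — match e
step 6: stack=$ x R' x  input=x e a x x $  — match x
step 7: stack=$ x R'  input=e a x x $  — expand R' → R e U U'
step 8: stack=$ x U' U e R  input=e a x x $  — expand R → epsilon
step 9: stack=$ x U' U e  input=e a x x $  — match e
step 10: stack=$ x U' U  input=a x x $  — expand U → a x
step 11: stack=$ x U' x a  input=a x x $  — match a
step 12: stack=$ x U' x  input=x x $  — match x
step 13: stack=$ x U'  input=x $  — expand U' → epsilon
step 14: stack=$ x  input=x $  — match x
Accept reached after 14 steps.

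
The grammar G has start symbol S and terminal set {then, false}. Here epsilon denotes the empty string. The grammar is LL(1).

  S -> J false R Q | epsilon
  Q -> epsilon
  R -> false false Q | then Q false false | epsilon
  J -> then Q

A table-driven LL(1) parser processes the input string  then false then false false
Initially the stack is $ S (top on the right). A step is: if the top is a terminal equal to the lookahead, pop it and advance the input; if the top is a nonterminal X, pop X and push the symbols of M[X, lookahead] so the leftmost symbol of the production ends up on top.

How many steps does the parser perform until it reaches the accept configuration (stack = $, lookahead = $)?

step 1: stack=$ S  input=then false then false false $  — expand S -> J false R Q
step 2: stack=$ Q R false J  input=then false then false false $  — expand J -> then Q
step 3: stack=$ Q R false Q then  input=then false then false false $  — match then
step 4: stack=$ Q R false Q  input=false then false false $  — expand Q -> epsilon
step 5: stack=$ Q R false  input=false then false false $  — match false
step 6: stack=$ Q R  input=then false false $  — expand R -> then Q false false
step 7: stack=$ Q false false Q then  input=then false false $  — match then
step 8: stack=$ Q false false Q  input=false false $  — expand Q -> epsilon
step 9: stack=$ Q false false  input=false false $  — match false
step 10: stack=$ Q false  input=false $  — match false
step 11: stack=$ Q  input=$  — expand Q -> epsilon
Accept reached after 11 steps.

11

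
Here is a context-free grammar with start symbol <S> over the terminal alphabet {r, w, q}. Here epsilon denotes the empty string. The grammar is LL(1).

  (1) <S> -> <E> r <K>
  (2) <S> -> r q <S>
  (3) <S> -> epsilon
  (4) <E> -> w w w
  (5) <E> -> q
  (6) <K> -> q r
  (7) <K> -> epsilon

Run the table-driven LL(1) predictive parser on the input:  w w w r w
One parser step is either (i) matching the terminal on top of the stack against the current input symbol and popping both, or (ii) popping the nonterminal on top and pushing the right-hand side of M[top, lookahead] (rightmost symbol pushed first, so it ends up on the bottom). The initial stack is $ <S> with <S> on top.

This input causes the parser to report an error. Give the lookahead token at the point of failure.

step 1: stack=$ <S>  input=w w w r w $  — expand <S> -> <E> r <K>
step 2: stack=$ <K> r <E>  input=w w w r w $  — expand <E> -> w w w
step 3: stack=$ <K> r w w w  input=w w w r w $  — match w
step 4: stack=$ <K> r w w  input=w w r w $  — match w
step 5: stack=$ <K> r w  input=w r w $  — match w
step 6: stack=$ <K> r  input=r w $  — match r
step 7: stack=$ <K>  input=w $  — error: M[<K>, w] is empty

w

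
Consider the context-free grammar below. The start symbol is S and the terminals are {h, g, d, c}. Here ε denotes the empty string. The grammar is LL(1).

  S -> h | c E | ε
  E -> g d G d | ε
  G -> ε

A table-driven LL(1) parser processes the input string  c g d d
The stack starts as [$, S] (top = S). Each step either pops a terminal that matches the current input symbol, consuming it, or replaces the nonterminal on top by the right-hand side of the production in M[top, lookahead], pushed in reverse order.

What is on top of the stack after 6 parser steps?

d

step 1: stack=$ S  input=c g d d $  — expand S -> c E
step 2: stack=$ E c  input=c g d d $  — match c
step 3: stack=$ E  input=g d d $  — expand E -> g d G d
step 4: stack=$ d G d g  input=g d d $  — match g
step 5: stack=$ d G d  input=d d $  — match d
step 6: stack=$ d G  input=d $  — expand G -> ε
Stack after step 6: $ d (top = d).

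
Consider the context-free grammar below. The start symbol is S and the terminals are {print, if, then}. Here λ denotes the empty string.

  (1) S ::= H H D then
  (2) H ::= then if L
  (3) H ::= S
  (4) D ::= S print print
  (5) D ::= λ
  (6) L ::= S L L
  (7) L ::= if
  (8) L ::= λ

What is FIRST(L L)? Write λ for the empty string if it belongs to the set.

{λ, if, then}

FIRST(S) = {then}  (via H H D then)
FIRST(H) = {then}  (via S)
FIRST(D) = {λ, then}  (via S print print)
FIRST(L) = {λ, if, then}  (via S L L)
FIRST(L L): take FIRST of each symbol in turn, carrying on past any symbol whose FIRST contains λ; result {λ, if, then}.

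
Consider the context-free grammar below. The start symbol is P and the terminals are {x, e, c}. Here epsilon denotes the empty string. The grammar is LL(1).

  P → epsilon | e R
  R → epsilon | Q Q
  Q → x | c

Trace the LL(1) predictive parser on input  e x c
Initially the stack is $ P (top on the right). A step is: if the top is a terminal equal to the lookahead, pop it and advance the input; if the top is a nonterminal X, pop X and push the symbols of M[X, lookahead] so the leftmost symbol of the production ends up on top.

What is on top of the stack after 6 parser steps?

     Stack  Input    Action
  1  $ P    e x c $  expand P → e R
  2  $ R e  e x c $  match e
  3  $ R    x c $    expand R → Q Q
  4  $ Q Q  x c $    expand Q → x
  5  $ Q x  x c $    match x
  6  $ Q    c $      expand Q → c
Stack after step 6: $ c (top = c).

c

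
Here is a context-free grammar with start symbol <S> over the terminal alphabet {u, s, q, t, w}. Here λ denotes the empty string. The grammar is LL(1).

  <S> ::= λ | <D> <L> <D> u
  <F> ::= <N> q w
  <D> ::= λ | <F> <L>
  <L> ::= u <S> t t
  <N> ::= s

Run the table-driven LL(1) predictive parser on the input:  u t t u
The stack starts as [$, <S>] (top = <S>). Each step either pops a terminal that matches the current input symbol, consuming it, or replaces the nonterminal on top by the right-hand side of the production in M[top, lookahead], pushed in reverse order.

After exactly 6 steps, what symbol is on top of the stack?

t

step 1: stack=$ <S>  input=u t t u $  — expand <S> ::= <D> <L> <D> u
step 2: stack=$ u <D> <L> <D>  input=u t t u $  — expand <D> ::= λ
step 3: stack=$ u <D> <L>  input=u t t u $  — expand <L> ::= u <S> t t
step 4: stack=$ u <D> t t <S> u  input=u t t u $  — match u
step 5: stack=$ u <D> t t <S>  input=t t u $  — expand <S> ::= λ
step 6: stack=$ u <D> t t  input=t t u $  — match t
Stack after step 6: $ u <D> t (top = t).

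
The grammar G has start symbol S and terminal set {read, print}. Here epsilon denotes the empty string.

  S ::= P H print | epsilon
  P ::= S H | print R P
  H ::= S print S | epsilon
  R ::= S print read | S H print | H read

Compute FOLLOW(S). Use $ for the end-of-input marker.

{$, print, read}

FIRST(S): from S::=P H print we get {print}; from S::=epsilon we get {epsilon}. So FIRST(S) = {epsilon, print}.
FIRST(H): from H::=S print S we get {print}; from H::=epsilon we get {epsilon}. So FIRST(H) = {epsilon, print}.
FIRST(P): from P::=S H we get {epsilon, print}; from P::=print R P we get {print}. So FIRST(P) = {epsilon, print}.
FIRST(R): from R::=S print read we get {print}; from R::=S H print we get {print}; from R::=H read we get {print, read}. So FIRST(R) = {print, read}.
FOLLOW(S) includes $ since S is the start symbol.
FOLLOW(P): in S::=P H print, P is followed by H print with FIRST {print}; in P::=print R P, the suffix after P is empty (adds nothing new). Thus FOLLOW(P) = {print}.
FOLLOW(H): in S::=P H print, H is followed by print with FIRST {print}; in P::=S H, the suffix after H is empty, so FOLLOW(H) ⊇ FOLLOW(P) = {print}; in R::=S H print, H is followed by print with FIRST {print}; in R::=H read, H is followed by read with FIRST {read}. Thus FOLLOW(H) = {print, read}.
FOLLOW(S): in P::=S H, S is followed by H with FIRST {epsilon, print}; in P::=S H, the suffix after S is nullable, so FOLLOW(S) ⊇ FOLLOW(P) = {print}; in H::=S print S (occurrence 1), S is followed by print S with FIRST {print}; in H::=S print S (occurrence 2), the suffix after S is empty, so FOLLOW(S) ⊇ FOLLOW(H) = {print, read}; in R::=S print read, S is followed by print read with FIRST {print}; in R::=S H print, S is followed by H print with FIRST {print}. Thus FOLLOW(S) = {$, print, read}.
FOLLOW(R): in P::=print R P, R is followed by P with FIRST {epsilon, print}; in P::=print R P, the suffix after R is nullable, so FOLLOW(R) ⊇ FOLLOW(P) = {print}. Thus FOLLOW(R) = {print}.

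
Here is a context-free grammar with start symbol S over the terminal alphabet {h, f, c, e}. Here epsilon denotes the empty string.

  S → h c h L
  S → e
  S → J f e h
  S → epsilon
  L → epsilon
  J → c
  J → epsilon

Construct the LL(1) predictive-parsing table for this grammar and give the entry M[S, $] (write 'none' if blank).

S → epsilon

FIRST(L) = {epsilon}
FIRST(J) = {epsilon, c}
FIRST(S) = {epsilon, c, e, f, h}  (via J f e h)
FOLLOW(S) includes $ since S is the start symbol.
FOLLOW(S): S appears on no right-hand side. Thus FOLLOW(S) = {$}.
For S → h c h L: FIRST(h c h L) = {h}, so it goes in M[S, t] for t ∈ {h}.
For S → e: FIRST(e) = {e}, so it goes in M[S, t] for t ∈ {e}.
For S → J f e h: FIRST(J f e h) = {c, f}, so it goes in M[S, t] for t ∈ {c, f}.
For S → epsilon: FIRST(epsilon) = {epsilon}, so it goes in M[S, t] for t ∈ {}; since epsilon ∈ FIRST, also for every t ∈ FOLLOW(S) = {$}.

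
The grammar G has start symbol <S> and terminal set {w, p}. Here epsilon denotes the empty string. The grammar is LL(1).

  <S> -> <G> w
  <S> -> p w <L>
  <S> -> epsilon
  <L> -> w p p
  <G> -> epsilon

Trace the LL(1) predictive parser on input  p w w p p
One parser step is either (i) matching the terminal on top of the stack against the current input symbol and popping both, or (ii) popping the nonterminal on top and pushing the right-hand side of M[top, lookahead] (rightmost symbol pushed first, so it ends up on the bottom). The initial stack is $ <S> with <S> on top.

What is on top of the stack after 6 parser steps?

p

     Stack      Input        Action
  1  $ <S>      p w w p p $  expand <S> -> p w <L>
  2  $ <L> w p  p w w p p $  match p
  3  $ <L> w    w w p p $    match w
  4  $ <L>      w p p $      expand <L> -> w p p
  5  $ p p w    w p p $      match w
  6  $ p p      p p $        match p
Stack after step 6: $ p (top = p).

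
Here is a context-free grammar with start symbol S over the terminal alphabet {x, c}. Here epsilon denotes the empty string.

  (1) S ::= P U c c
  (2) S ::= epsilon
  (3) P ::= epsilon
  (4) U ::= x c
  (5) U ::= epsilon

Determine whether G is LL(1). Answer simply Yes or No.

FIRST(S) = {epsilon, c, x}
FIRST(P) = {epsilon}
FIRST(U) = {epsilon, x}
FOLLOW(S) = {$}
FOLLOW(P) = {c, x}
FOLLOW(U) = {c}
Each cell of M receives at most one production.

Yes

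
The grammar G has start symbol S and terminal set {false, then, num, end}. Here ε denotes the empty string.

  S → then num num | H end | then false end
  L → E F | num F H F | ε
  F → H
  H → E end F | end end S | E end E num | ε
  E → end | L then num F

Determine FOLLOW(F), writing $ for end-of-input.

FIRST(S) = {end, num, then}  (via H end)
FIRST(L) = {ε, end, num, then}  (via E F)
FIRST(E) = {end, num, then}  (via L then num F)
FIRST(H) = {ε, end, num, then}  (via E end F, E end E num)
FIRST(F) = {ε, end, num, then}  (via H)
FOLLOW(S) includes $ since S is the start symbol.
FOLLOW(L): in E→L then num F, L is followed by then num F with FIRST {then}. Thus FOLLOW(L) = {then}.
FOLLOW(E): in L→E F, E is followed by F with FIRST {ε, end, num, then}; in L→E F, the suffix after E is nullable, so FOLLOW(E) ⊇ FOLLOW(L) = {then}; in H→E end F, E is followed by end F with FIRST {end}; in H→E end E num (occurrence 1), E is followed by end E num with FIRST {end}; in H→E end E num (occurrence 2), E is followed by num with FIRST {num}. Thus FOLLOW(E) = {end, num, then}.
FOLLOW(S): in H→end end S, the suffix after S is empty, so FOLLOW(S) ⊇ FOLLOW(H) = {end, num, then}. Thus FOLLOW(S) = {$, end, num, then}.
FOLLOW(F): in L→E F, the suffix after F is empty, so FOLLOW(F) ⊇ FOLLOW(L) = {then}; in L→num F H F (occurrence 1), F is followed by H F with FIRST {ε, end, num, then}; in L→num F H F (occurrence 1), the suffix after F is nullable, so FOLLOW(F) ⊇ FOLLOW(L) = {then}; in L→num F H F (occurrence 2), the suffix after F is empty, so FOLLOW(F) ⊇ FOLLOW(L) = {then}; in H→E end F, the suffix after F is empty, so FOLLOW(F) ⊇ FOLLOW(H) = {end, num, then}; in E→L then num F, the suffix after F is empty, so FOLLOW(F) ⊇ FOLLOW(E) = {end, num, then}. Thus FOLLOW(F) = {end, num, then}.
FOLLOW(H): in S→H end, H is followed by end with FIRST {end}; in L→num F H F, H is followed by F with FIRST {ε, end, num, then}; in L→num F H F, the suffix after H is nullable, so FOLLOW(H) ⊇ FOLLOW(L) = {then}; in F→H, the suffix after H is empty, so FOLLOW(H) ⊇ FOLLOW(F) = {end, num, then}. Thus FOLLOW(H) = {end, num, then}.

{end, num, then}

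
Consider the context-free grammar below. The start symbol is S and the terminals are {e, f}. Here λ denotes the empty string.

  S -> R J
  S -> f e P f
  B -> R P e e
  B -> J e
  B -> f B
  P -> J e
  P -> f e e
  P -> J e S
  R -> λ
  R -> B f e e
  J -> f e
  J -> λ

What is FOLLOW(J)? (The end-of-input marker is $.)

FIRST(J): from J->f e we get {f}; from J->λ we get {λ}. So FIRST(J) = {λ, f}.
FIRST(P): from P->J e we get {e, f}; from P->f e e we get {f}; from P->J e S we get {e, f}. So FIRST(P) = {e, f}.
FIRST(S): from S->R J we get {λ, e, f}; from S->f e P f we get {f}. So FIRST(S) = {λ, e, f}.
FIRST(B): from B->R P e e we get {e, f}; from B->J e we get {e, f}; from B->f B we get {f}. So FIRST(B) = {e, f}.
FIRST(R): from R->λ we get {λ}; from R->B f e e we get {e, f}. So FIRST(R) = {λ, e, f}.
FOLLOW(S) includes $ since S is the start symbol.
FOLLOW(B): in B->f B, the suffix after B is empty (adds nothing new); in R->B f e e, B is followed by f e e with FIRST {f}. Thus FOLLOW(B) = {f}.
FOLLOW(P): in S->f e P f, P is followed by f with FIRST {f}; in B->R P e e, P is followed by e e with FIRST {e}. Thus FOLLOW(P) = {e, f}.
FOLLOW(S): in P->J e S, the suffix after S is empty, so FOLLOW(S) ⊇ FOLLOW(P) = {e, f}. Thus FOLLOW(S) = {$, e, f}.
FOLLOW(R): in S->R J, R is followed by J with FIRST {λ, f}; in S->R J, the suffix after R is nullable, so FOLLOW(R) ⊇ FOLLOW(S) = {$, e, f}; in B->R P e e, R is followed by P e e with FIRST {e, f}. Thus FOLLOW(R) = {$, e, f}.
FOLLOW(J): in S->R J, the suffix after J is empty, so FOLLOW(J) ⊇ FOLLOW(S) = {$, e, f}; in B->J e, J is followed by e with FIRST {e}; in P->J e, J is followed by e with FIRST {e}; in P->J e S, J is followed by e S with FIRST {e}. Thus FOLLOW(J) = {$, e, f}.

{$, e, f}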